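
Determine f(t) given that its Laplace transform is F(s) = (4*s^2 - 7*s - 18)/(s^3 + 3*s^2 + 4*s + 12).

f(t) = -5*sin(2*t) + cos(2*t) + 3*exp(-3*t)

Factor the denominator: s^3 + 3*s^2 + 4*s + 12 = (s + 3)*(s^2 + 4).
Partial fraction decomposition gives [3/(s + 3)] + [s/(s^2 + 4)] + [-10/(s^2 + 4)].
Invert each term: 3/(s + 3) ↔ 3e^(-3t); 1·s/(s^2 + 4) ↔ cos(2t); -5·2/(s^2 + 4) ↔ -5sin(2t).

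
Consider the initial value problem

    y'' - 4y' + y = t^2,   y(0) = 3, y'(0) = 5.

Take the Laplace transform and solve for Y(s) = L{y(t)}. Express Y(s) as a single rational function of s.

Y(s) = (3*s^4 - 7*s^3 + 2)/(s^5 - 4*s^4 + s^3)

Apply the Laplace transform to the equation.
With L{y''} = s^2 Y - s·y(0) - y'(0) and L{y'} = sY - y(0), with y(0) = 3, y'(0) = 5: the LHS transforms to (s^2 - 4*s + 1)Y - (3*s - 7).
The right side is L{t^2} = 2/s^3.
So (s^2 - 4*s + 1)Y = 2/s^3 + (3*s - 7).
Solve for Y(s) and write it as one ratio of polynomials.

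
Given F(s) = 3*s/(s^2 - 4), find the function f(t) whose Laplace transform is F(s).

f(t) = 3*cosh(2*t)

Since L{cosh(2t)} = s/(s^2 - 4), the inverse is cosh(2*t), scaled by 3.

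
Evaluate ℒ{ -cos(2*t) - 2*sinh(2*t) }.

-s/(s^2 + 4) - 4/(s^2 - 4)

By linearity of the Laplace transform, transform each term separately.
(-2)·[L{sinh(2t)} = 2/(s^2 - 4)]; (-1)·[L{cos(2t)} = s/(s^2 + 4)].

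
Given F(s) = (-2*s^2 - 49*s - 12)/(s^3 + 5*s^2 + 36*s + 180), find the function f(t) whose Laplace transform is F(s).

Factor the denominator: s^3 + 5*s^2 + 36*s + 180 = (s + 5)*(s^2 + 36).
Partial fraction decomposition gives [3/(s + 5)] + [-5*s/(s^2 + 36)] + [-24/(s^2 + 36)].
Invert each term: 3/(s + 5) ↔ 3e^(-5t); -5·s/(s^2 + 36) ↔ -5cos(6t); -4·6/(s^2 + 36) ↔ -4sin(6t).

f(t) = -4*sin(6*t) - 5*cos(6*t) + 3*exp(-5*t)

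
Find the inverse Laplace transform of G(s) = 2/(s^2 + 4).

Since L{sin(2t)} = 2/(s^2 + 4), the inverse is sin(2*t).

sin(2*t)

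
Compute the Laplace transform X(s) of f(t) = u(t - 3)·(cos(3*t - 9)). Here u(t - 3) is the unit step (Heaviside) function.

By the second shifting theorem, L{u(t - c)·g(t - c)} = e^(-cs)·G(s) with c = 3 and G(s) = L{g(t)}.
L{cos(3t)} = s/(s^2 + 9).

X(s) = s*exp(-3*s)/(s^2 + 9)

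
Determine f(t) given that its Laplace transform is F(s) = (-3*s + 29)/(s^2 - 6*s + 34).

f(t) = 4*exp(3*t)*sin(5*t) - 3*exp(3*t)*cos(5*t)

Complete the square in the denominator: s^2 - 6*s + 34 = (s - 3)^2 + 5^2.
Split the numerator to match: -3*s + 29 = -3·(s - 3) + 4·5.
Invert each term: -3·(s - 3)/((s - 3)^2 + 25) ↔ -3e^(3t)cos(5t); 4·5/((s - 3)^2 + 25) ↔ 4e^(3t)sin(5t).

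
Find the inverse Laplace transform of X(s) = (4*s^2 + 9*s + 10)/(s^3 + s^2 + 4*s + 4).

Factor the denominator: s^3 + s^2 + 4*s + 4 = (s + 1)*(s^2 + 4).
Partial fraction decomposition gives [1/(s + 1)] + [3*s/(s^2 + 4)] + [6/(s^2 + 4)].
Invert each term: 1/(s + 1) ↔ e^(-t); 3·s/(s^2 + 4) ↔ 3cos(2t); 3·2/(s^2 + 4) ↔ 3sin(2t).

3*sin(2*t) + 3*cos(2*t) + exp(-t)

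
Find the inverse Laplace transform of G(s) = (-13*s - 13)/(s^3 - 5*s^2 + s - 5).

-3*exp(5*t) + 2*sin(t) + 3*cos(t)

Factor the denominator: s^3 - 5*s^2 + s - 5 = (s - 5)*(s^2 + 1).
Partial fraction decomposition gives [-3/(s - 5)] + [3*s/(s^2 + 1)] + [2/(s^2 + 1)].
Invert each term: -3/(s - 5) ↔ -3e^(5t); 3·s/(s^2 + 1) ↔ 3cos(t); 2·1/(s^2 + 1) ↔ 2sin(t).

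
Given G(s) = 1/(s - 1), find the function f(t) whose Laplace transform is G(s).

f(t) = exp(t)

Since L{e^(t)} = 1/(s - 1), the inverse is e^(t).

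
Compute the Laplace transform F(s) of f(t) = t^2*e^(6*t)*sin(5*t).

L{sin(5t)} = 5/(s^2 + 25).
Multiplying by e^(6t) shifts s → s - 6, so L{e^(6*t)*sin(5*t)} = 5/((s - 6)^2 + 25).
Then apply L{t^2·g(t)} = (-1)^2 d^2/ds^2[G(s)] with G(s) = 5/((s - 6)^2 + 25):
differentiating 2 times and applying the sign gives 10*(3*s^2 - 36*s + 83)/(s^2 - 12*s + 61)^3.

F(s) = 10*(3*s^2 - 36*s + 83)/(s^2 - 12*s + 61)^3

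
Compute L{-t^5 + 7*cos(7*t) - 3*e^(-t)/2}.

7*s/(s^2 + 49) - 3/(2*(s + 1)) - 120/s^6

Apply the Laplace transform termwise.
(7)·[L{cos(7t)} = s/(s^2 + 49)]; (-1)·[L{t^5} = 5!/s^6 = 120/s^6]; (-3/2)·[L{e^(-t)} = 1/(s + 1)].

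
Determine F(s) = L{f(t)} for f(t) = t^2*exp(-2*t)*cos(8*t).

F(s) = 2*(s + 2)*(s^2 + 4*s - 188)/(s^2 + 4*s + 68)^3

L{cos(8t)} = s/(s^2 + 64).
Multiplying by e^(-2t) shifts s → s + 2, so L{exp(-2*t)*cos(8*t)} = (s + 2)/((s + 2)^2 + 64).
Then apply L{t^2·g(t)} = (-1)^2 d^2/ds^2[G(s)] with G(s) = (s + 2)/((s + 2)^2 + 64):
differentiating 2 times and applying the sign gives 2*(s + 2)*(s^2 + 4*s - 188)/(s^2 + 4*s + 68)^3.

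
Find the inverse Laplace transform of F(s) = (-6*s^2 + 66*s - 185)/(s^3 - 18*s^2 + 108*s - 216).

Factor the denominator: s^3 - 18*s^2 + 108*s - 216 = (s - 6)^3.
Partial fraction decomposition gives [-6/(s - 6)] + [-6/(s - 6)^2] + [-5/(s - 6)^3].
Invert each term: -6/(s - 6) ↔ -6e^(6t); -6/(s - 6)^2 ↔ -6t·e^(6t); -5/(s - 6)^3 ↔ (-5/2)t^2·e^(6t).

-5*t^2*exp(6*t)/2 - 6*t*exp(6*t) - 6*exp(6*t)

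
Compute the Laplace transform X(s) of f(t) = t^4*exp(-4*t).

L{t^4} = 4!/s^5 = 24/s^5.
By the first shifting theorem, multiplying by e^(-4t) replaces s with s + 4.

X(s) = 24/(s + 4)^5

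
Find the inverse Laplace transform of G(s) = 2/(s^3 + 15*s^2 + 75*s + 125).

t^2*exp(-5*t)

Rewrite the denominator: s^3 + 15*s^2 + 75*s + 125 = (s + 5)^3.
The form in (s + 5) signals a first-shifting-theorem factor e^(-5t).
Since L{t^2} = 2!/s^3 = 2/s^3, the inverse is t^2*e^(-5*t).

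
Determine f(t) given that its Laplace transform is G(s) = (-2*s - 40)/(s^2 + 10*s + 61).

f(t) = -5*exp(-5*t)*sin(6*t) - 2*exp(-5*t)*cos(6*t)

Complete the square in the denominator: s^2 + 10*s + 61 = (s + 5)^2 + 6^2.
Split the numerator to match: -2*s - 40 = -2·(s + 5) - 5·6.
Invert each term: -2·(s + 5)/((s + 5)^2 + 36) ↔ -2e^(-5t)cos(6t); -5·6/((s + 5)^2 + 36) ↔ -5e^(-5t)sin(6t).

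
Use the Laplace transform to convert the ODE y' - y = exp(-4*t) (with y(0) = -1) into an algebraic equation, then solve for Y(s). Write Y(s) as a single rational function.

Y(s) = (-s - 3)/(s^2 + 3*s - 4)

Laplace-transform each side.
The derivative rules (L{y'} = sY - y(0) = sY - (-1)) turn the left side into (s - 1)Y - (-1).
The right side is L{exp(-4*t)} = 1/(s + 4).
So (s - 1)Y = 1/(s + 4) + (-1).
Divide through and combine into a single rational function.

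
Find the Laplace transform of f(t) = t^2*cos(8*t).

L{cos(8t)} = s/(s^2 + 64).
Then apply L{t^2·g(t)} = (-1)^2 d^2/ds^2[G(s)] with G(s) = s/(s^2 + 64):
differentiating 2 times and applying the sign gives 2*s*(s^2 - 192)/(s^2 + 64)^3.

2*s*(s^2 - 192)/(s^2 + 64)^3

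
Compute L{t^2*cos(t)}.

2*s*(s^2 - 3)/(s^2 + 1)^3

L{cos(t)} = s/(s^2 + 1).
Then apply L{t^2·g(t)} = (-1)^2 d^2/ds^2[G(s)] with G(s) = s/(s^2 + 1):
differentiating 2 times and applying the sign gives 2*s*(s^2 - 3)/(s^2 + 1)^3.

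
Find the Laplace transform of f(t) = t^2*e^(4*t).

2/(s - 4)^3

L{e^(4t)} = 1/(s - 4).
Then apply L{t^2·g(t)} = (-1)^2 d^2/ds^2[G(s)] with G(s) = 1/(s - 4):
differentiating 2 times and applying the sign gives 2/(s - 4)^3.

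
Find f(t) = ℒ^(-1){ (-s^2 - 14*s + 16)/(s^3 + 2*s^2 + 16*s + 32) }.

Factor the denominator: s^3 + 2*s^2 + 16*s + 32 = (s + 2)*(s^2 + 16).
Partial fraction decomposition gives [2/(s + 2)] + [-3*s/(s^2 + 16)] + [-8/(s^2 + 16)].
Invert each term: 2/(s + 2) ↔ 2e^(-2t); -3·s/(s^2 + 16) ↔ -3cos(4t); -2·4/(s^2 + 16) ↔ -2sin(4t).

f(t) = -2*sin(4*t) - 3*cos(4*t) + 2*exp(-2*t)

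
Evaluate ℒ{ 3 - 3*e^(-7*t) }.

-3/(s + 7) + 3/s

By linearity of the Laplace transform, transform each term separately.
(-3)·[L{e^(-7t)} = 1/(s + 7)]; L{3} = 3/s.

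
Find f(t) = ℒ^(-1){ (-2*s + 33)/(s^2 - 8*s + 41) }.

f(t) = 5*exp(4*t)*sin(5*t) - 2*exp(4*t)*cos(5*t)

Complete the square in the denominator: s^2 - 8*s + 41 = (s - 4)^2 + 5^2.
Split the numerator to match: -2*s + 33 = -2·(s - 4) + 5·5.
Invert each term: -2·(s - 4)/((s - 4)^2 + 25) ↔ -2e^(4t)cos(5t); 5·5/((s - 4)^2 + 25) ↔ 5e^(4t)sin(5t).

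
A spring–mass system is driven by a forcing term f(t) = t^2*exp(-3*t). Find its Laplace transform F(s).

L{e^(-3t)} = 1/(s + 3).
Then apply L{t^2·g(t)} = (-1)^2 d^2/ds^2[G(s)] with G(s) = 1/(s + 3):
differentiating 2 times and applying the sign gives 2/(s + 3)^3.

F(s) = 2/(s + 3)^3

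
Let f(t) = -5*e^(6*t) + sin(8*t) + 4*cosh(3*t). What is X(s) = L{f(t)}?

X(s) = 4*s/(s^2 - 9) + 8/(s^2 + 64) - 5/(s - 6)

The transform is linear, so treat each term independently.
(-5)·[L{e^(6t)} = 1/(s - 6)]; (4)·[L{cosh(3t)} = s/(s^2 - 9)]; L{sin(8t)} = 8/(s^2 + 64).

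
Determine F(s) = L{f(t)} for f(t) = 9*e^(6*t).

F(s) = 9/(s - 6)

L{9} = 9/s.
By the first shifting theorem, multiplying by e^(6t) replaces s with s - 6.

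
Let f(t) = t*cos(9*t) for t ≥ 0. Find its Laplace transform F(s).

L{cos(9t)} = s/(s^2 + 81).
Then apply L{t·g(t)} = -d/ds[G(s)] with G(s) = s/(s^2 + 81):
differentiating 1 time and applying the sign gives (s - 9)*(s + 9)/(s^2 + 81)^2.

F(s) = (s - 9)*(s + 9)/(s^2 + 81)^2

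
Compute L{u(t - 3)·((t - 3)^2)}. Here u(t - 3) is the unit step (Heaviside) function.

2*exp(-3*s)/s^3

By the second shifting theorem, L{u(t - c)·g(t - c)} = e^(-cs)·G(s) with c = 3 and G(s) = L{g(t)}.
L{t^2} = 2!/s^3 = 2/s^3.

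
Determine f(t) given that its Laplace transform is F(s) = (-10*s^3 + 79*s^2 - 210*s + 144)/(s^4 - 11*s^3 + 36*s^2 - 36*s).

Factor the denominator: s^4 - 11*s^3 + 36*s^2 - 36*s = s*(s - 6)*(s - 3)*(s - 2).
Partial fraction decomposition gives [5/(s - 3)] + [-6/(s - 6)] + [-4/s] + [-5/(s - 2)].
Invert each term: 5/(s - 3) ↔ 5e^(3t); -6/(s - 6) ↔ -6e^(6t); -4/(s - 0) ↔ -4e^(0t); -5/(s - 2) ↔ -5e^(2t).

f(t) = -6*exp(6*t) + 5*exp(3*t) - 5*exp(2*t) - 4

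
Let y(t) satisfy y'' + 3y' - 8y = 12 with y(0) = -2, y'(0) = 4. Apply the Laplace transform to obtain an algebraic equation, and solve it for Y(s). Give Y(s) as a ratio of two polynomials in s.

Y(s) = (-2*s^2 - 2*s + 12)/(s^3 + 3*s^2 - 8*s)

Transform both sides with L{·}.
The derivative rules (L{y''} = s^2 Y - s·y(0) - y'(0) and L{y'} = sY - y(0), with y(0) = -2, y'(0) = 4) turn the left side into (s^2 + 3*s - 8)Y - (-2*s - 2).
The right side is L{12} = 12/s.
So (s^2 + 3*s - 8)Y = 12/s + (-2*s - 2).
Isolate Y and clear denominators.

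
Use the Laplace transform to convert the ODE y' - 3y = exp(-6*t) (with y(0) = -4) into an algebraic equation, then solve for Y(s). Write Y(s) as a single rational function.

Y(s) = (-4*s - 23)/(s^2 + 3*s - 18)

Apply the Laplace transform to the equation.
The derivative rules (L{y'} = sY - y(0) = sY - (-4)) turn the left side into (s - 3)Y - (-4).
The right side is L{exp(-6*t)} = 1/(s + 6).
So (s - 3)Y = 1/(s + 6) + (-4).
Divide through and combine into a single rational function.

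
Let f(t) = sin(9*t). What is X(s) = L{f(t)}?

X(s) = 9/(s^2 + 81)

L{sin(9t)} = 9/(s^2 + 81).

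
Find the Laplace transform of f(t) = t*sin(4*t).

8*s/(s^2 + 16)^2

L{sin(4t)} = 4/(s^2 + 16).
Then apply L{t·g(t)} = -d/ds[G(s)] with G(s) = 4/(s^2 + 16):
differentiating 1 time and applying the sign gives 8*s/(s^2 + 16)^2.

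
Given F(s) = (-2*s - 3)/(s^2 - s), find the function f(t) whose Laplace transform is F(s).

f(t) = -5*exp(t) + 3

Factor the denominator: s^2 - s = s*(s - 1).
Partial fraction decomposition gives [3/s] + [-5/(s - 1)].
Invert each term: 3/(s - 0) ↔ 3e^(0t); -5/(s - 1) ↔ -5e^(t).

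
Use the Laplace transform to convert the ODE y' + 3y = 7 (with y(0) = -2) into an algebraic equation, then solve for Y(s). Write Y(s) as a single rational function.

Laplace-transform each side.
With L{y'} = sY - y(0) = sY - (-2): the LHS transforms to (s + 3)Y - (-2).
The right side is L{7} = 7/s.
So (s + 3)Y = 7/s + (-2).
Divide through and combine into a single rational function.

Y(s) = (-2*s + 7)/(s^2 + 3*s)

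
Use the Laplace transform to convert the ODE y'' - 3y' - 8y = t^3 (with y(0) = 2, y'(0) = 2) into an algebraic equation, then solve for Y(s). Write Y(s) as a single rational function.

Apply the Laplace transform to the equation.
The derivative rules (L{y''} = s^2 Y - s·y(0) - y'(0) and L{y'} = sY - y(0), with y(0) = 2, y'(0) = 2) turn the left side into (s^2 - 3*s - 8)Y - (2*s - 4).
The right side is L{t^3} = 6/s^4.
So (s^2 - 3*s - 8)Y = 6/s^4 + (2*s - 4).
Isolate Y and clear denominators.

Y(s) = (2*s^5 - 4*s^4 + 6)/(s^6 - 3*s^5 - 8*s^4)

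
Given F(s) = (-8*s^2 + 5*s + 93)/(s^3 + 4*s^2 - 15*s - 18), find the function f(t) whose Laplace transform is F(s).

f(t) = exp(3*t) - 4*exp(-t) - 5*exp(-6*t)

Factor the denominator: s^3 + 4*s^2 - 15*s - 18 = (s - 3)*(s + 1)*(s + 6).
Partial fraction decomposition gives [1/(s - 3)] + [-5/(s + 6)] + [-4/(s + 1)].
Invert each term: 1/(s - 3) ↔ e^(3t); -5/(s + 6) ↔ -5e^(-6t); -4/(s + 1) ↔ -4e^(-t).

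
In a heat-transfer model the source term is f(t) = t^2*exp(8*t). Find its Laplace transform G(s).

G(s) = 2/(s - 8)^3

L{e^(8t)} = 1/(s - 8).
Then apply L{t^2·g(t)} = (-1)^2 d^2/ds^2[H(s)] with H(s) = 1/(s - 8):
differentiating 2 times and applying the sign gives 2/(s - 8)^3.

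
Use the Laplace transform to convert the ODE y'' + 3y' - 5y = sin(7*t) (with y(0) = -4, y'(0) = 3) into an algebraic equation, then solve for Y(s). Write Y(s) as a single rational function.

Y(s) = (-4*s^3 - 9*s^2 - 196*s - 434)/(s^4 + 3*s^3 + 44*s^2 + 147*s - 245)

Take the Laplace transform of both sides.
The derivative rules (L{y''} = s^2 Y - s·y(0) - y'(0) and L{y'} = sY - y(0), with y(0) = -4, y'(0) = 3) turn the left side into (s^2 + 3*s - 5)Y - (-4*s - 9).
The right side is L{sin(7*t)} = 7/(s^2 + 49).
So (s^2 + 3*s - 5)Y = 7/(s^2 + 49) + (-4*s - 9).
Divide through and combine into a single rational function.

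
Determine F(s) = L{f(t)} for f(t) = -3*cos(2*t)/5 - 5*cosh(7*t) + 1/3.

The transform is linear, so treat each term independently.
(-5)·[L{cosh(7t)} = s/(s^2 - 49)]; L{1/3} = (1/3)/s; (-3/5)·[L{cos(2t)} = s/(s^2 + 4)].

F(s) = -3*s/(5*(s^2 + 4)) - 5*s/(s^2 - 49) + 1/(3*s)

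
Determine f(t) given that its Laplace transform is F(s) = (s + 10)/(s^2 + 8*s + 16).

Factor the denominator: s^2 + 8*s + 16 = (s + 4)^2.
Partial fraction decomposition gives [1/(s + 4)] + [6/(s + 4)^2].
Invert each term: 1/(s + 4) ↔ e^(-4t); 6/(s + 4)^2 ↔ 6t·e^(-4t).

f(t) = 6*t*exp(-4*t) + exp(-4*t)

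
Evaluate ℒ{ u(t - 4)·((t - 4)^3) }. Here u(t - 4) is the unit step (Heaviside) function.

6*exp(-4*s)/s^4

By the second shifting theorem, L{u(t - c)·g(t - c)} = e^(-cs)·G(s) with c = 4 and G(s) = L{g(t)}.
L{t^3} = 3!/s^4 = 6/s^4.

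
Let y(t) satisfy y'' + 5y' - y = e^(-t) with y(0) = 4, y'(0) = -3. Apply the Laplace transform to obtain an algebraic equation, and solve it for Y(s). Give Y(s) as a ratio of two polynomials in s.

Y(s) = (4*s^2 + 21*s + 18)/(s^3 + 6*s^2 + 4*s - 1)

Apply the Laplace transform to the equation.
With L{y''} = s^2 Y - s·y(0) - y'(0) and L{y'} = sY - y(0), with y(0) = 4, y'(0) = -3: the LHS transforms to (s^2 + 5*s - 1)Y - (4*s + 17).
The right side is L{e^(-t)} = 1/(s + 1).
So (s^2 + 5*s - 1)Y = 1/(s + 1) + (4*s + 17).
Isolate Y and clear denominators.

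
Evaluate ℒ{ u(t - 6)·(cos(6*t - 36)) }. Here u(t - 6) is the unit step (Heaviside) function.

By the second shifting theorem, L{u(t - c)·g(t - c)} = e^(-cs)·G(s) with c = 6 and G(s) = L{g(t)}.
L{cos(6t)} = s/(s^2 + 36).

s*exp(-6*s)/(s^2 + 36)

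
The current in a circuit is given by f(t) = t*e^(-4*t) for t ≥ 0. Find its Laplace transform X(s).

L{e^(-4t)} = 1/(s + 4).
Then apply L{t·g(t)} = -d/ds[G(s)] with G(s) = 1/(s + 4):
differentiating 1 time and applying the sign gives (s + 4)^(-2).

X(s) = (s + 4)^(-2)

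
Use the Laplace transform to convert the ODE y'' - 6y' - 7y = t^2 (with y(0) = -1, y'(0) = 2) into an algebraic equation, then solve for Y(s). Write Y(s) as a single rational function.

Y(s) = (-s^4 + 8*s^3 + 2)/(s^5 - 6*s^4 - 7*s^3)

Take the Laplace transform of both sides.
Using L{y''} = s^2 Y - s·y(0) - y'(0) and L{y'} = sY - y(0), with y(0) = -1, y'(0) = 2, the left side becomes (s^2 - 6*s - 7)Y - (-s + 8).
The right side is L{t^2} = 2/s^3.
So (s^2 - 6*s - 7)Y = 2/s^3 + (-s + 8).
Solve for Y(s) and write it as one ratio of polynomials.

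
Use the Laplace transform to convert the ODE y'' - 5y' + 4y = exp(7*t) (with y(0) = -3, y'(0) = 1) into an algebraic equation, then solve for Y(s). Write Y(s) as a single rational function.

Apply the Laplace transform to the equation.
Using L{y''} = s^2 Y - s·y(0) - y'(0) and L{y'} = sY - y(0), with y(0) = -3, y'(0) = 1, the left side becomes (s^2 - 5*s + 4)Y - (-3*s + 16).
The right side is L{exp(7*t)} = 1/(s - 7).
So (s^2 - 5*s + 4)Y = 1/(s - 7) + (-3*s + 16).
Solve for Y(s) and write it as one ratio of polynomials.

Y(s) = (-3*s^2 + 37*s - 111)/(s^3 - 12*s^2 + 39*s - 28)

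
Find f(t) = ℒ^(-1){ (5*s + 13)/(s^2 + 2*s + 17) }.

Complete the square in the denominator: s^2 + 2*s + 17 = (s + 1)^2 + 4^2.
Split the numerator to match: 5*s + 13 = 5·(s + 1) + 2·4.
Invert each term: 5·(s + 1)/((s + 1)^2 + 16) ↔ 5e^(-t)cos(4t); 2·4/((s + 1)^2 + 16) ↔ 2e^(-t)sin(4t).

f(t) = 2*exp(-t)*sin(4*t) + 5*exp(-t)*cos(4*t)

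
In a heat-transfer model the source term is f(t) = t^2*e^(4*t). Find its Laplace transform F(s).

L{e^(4t)} = 1/(s - 4).
Then apply L{t^2·g(t)} = (-1)^2 d^2/ds^2[G(s)] with G(s) = 1/(s - 4):
differentiating 2 times and applying the sign gives 2/(s - 4)^3.

F(s) = 2/(s - 4)^3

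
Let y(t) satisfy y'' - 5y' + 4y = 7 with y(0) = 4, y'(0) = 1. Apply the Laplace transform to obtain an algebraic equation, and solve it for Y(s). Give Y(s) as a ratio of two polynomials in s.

Laplace-transform each side.
The derivative rules (L{y''} = s^2 Y - s·y(0) - y'(0) and L{y'} = sY - y(0), with y(0) = 4, y'(0) = 1) turn the left side into (s^2 - 5*s + 4)Y - (4*s - 19).
The right side is L{7} = 7/s.
So (s^2 - 5*s + 4)Y = 7/s + (4*s - 19).
Isolate Y and clear denominators.

Y(s) = (4*s^2 - 19*s + 7)/(s^3 - 5*s^2 + 4*s)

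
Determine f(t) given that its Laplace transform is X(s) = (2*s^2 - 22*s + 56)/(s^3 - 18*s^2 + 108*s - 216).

f(t) = -2*t^2*exp(6*t) + 2*t*exp(6*t) + 2*exp(6*t)

Factor the denominator: s^3 - 18*s^2 + 108*s - 216 = (s - 6)^3.
Partial fraction decomposition gives [2/(s - 6)] + [2/(s - 6)^2] + [-4/(s - 6)^3].
Invert each term: 2/(s - 6) ↔ 2e^(6t); 2/(s - 6)^2 ↔ 2t·e^(6t); -4/(s - 6)^3 ↔ (-2)t^2·e^(6t).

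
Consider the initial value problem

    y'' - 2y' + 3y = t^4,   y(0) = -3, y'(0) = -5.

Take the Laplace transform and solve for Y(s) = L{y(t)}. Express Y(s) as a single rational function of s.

Apply the Laplace transform to the equation.
The derivative rules (L{y''} = s^2 Y - s·y(0) - y'(0) and L{y'} = sY - y(0), with y(0) = -3, y'(0) = -5) turn the left side into (s^2 - 2*s + 3)Y - (-3*s + 1).
The right side is L{t^4} = 24/s^5.
So (s^2 - 2*s + 3)Y = 24/s^5 + (-3*s + 1).
Isolate Y and clear denominators.

Y(s) = (-3*s^6 + s^5 + 24)/(s^7 - 2*s^6 + 3*s^5)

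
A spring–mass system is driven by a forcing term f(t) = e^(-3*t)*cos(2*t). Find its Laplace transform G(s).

G(s) = (s + 3)/((s + 3)^2 + 4)

L{cos(2t)} = s/(s^2 + 4).
By the first shifting theorem, multiplying by e^(-3t) replaces s with s + 3.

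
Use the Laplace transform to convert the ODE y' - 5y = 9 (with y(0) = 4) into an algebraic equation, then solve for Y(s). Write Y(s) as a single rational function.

Laplace-transform each side.
Using L{y'} = sY - y(0) = sY - 4, the left side becomes (s - 5)Y - (4).
The right side is L{9} = 9/s.
So (s - 5)Y = 9/s + (4).
Solve for Y(s) and write it as one ratio of polynomials.

Y(s) = (4*s + 9)/(s^2 - 5*s)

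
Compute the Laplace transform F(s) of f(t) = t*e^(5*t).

F(s) = (s - 5)^(-2)

L{e^(5t)} = 1/(s - 5).
Then apply L{t·g(t)} = -d/ds[G(s)] with G(s) = 1/(s - 5):
differentiating 1 time and applying the sign gives (s - 5)^(-2).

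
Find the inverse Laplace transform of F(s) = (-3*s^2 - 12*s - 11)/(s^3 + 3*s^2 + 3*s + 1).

-t^2*exp(-t) - 6*t*exp(-t) - 3*exp(-t)

Factor the denominator: s^3 + 3*s^2 + 3*s + 1 = (s + 1)^3.
Partial fraction decomposition gives [-3/(s + 1)] + [-6/(s + 1)^2] + [-2/(s + 1)^3].
Invert each term: -3/(s + 1) ↔ -3e^(-t); -6/(s + 1)^2 ↔ -6t·e^(-t); -2/(s + 1)^3 ↔ (-1)t^2·e^(-t).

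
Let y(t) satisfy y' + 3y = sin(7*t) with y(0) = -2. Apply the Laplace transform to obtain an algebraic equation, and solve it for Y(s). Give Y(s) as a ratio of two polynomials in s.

Y(s) = (-2*s^2 - 91)/(s^3 + 3*s^2 + 49*s + 147)

Take the Laplace transform of both sides.
With L{y'} = sY - y(0) = sY - (-2): the LHS transforms to (s + 3)Y - (-2).
The right side is L{sin(7*t)} = 7/(s^2 + 49).
So (s + 3)Y = 7/(s^2 + 49) + (-2).
Isolate Y and clear denominators.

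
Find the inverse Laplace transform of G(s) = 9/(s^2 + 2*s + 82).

exp(-t)*sin(9*t)

Rewrite the denominator: s^2 + 2*s + 82 = (s + 1)^2 + 81.
The form in (s + 1) signals a first-shifting-theorem factor e^(-t).
Since L{sin(9t)} = 9/(s^2 + 81), the inverse is exp(-t)*sin(9*t).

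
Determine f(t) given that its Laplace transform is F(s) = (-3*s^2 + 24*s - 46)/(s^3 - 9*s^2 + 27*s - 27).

f(t) = -t^2*exp(3*t)/2 + 6*t*exp(3*t) - 3*exp(3*t)

Factor the denominator: s^3 - 9*s^2 + 27*s - 27 = (s - 3)^3.
Partial fraction decomposition gives [-3/(s - 3)] + [6/(s - 3)^2] + [-1/(s - 3)^3].
Invert each term: -3/(s - 3) ↔ -3e^(3t); 6/(s - 3)^2 ↔ 6t·e^(3t); -1/(s - 3)^3 ↔ (-1/2)t^2·e^(3t).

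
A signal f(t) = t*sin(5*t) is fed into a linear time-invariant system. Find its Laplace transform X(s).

X(s) = 10*s/(s^2 + 25)^2

L{sin(5t)} = 5/(s^2 + 25).
Then apply L{t·g(t)} = -d/ds[G(s)] with G(s) = 5/(s^2 + 25):
differentiating 1 time and applying the sign gives 10*s/(s^2 + 25)^2.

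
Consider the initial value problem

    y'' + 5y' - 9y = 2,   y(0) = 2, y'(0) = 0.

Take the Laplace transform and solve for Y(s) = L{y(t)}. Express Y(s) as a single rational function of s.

Take the Laplace transform of both sides.
Using L{y''} = s^2 Y - s·y(0) - y'(0) and L{y'} = sY - y(0), with y(0) = 2, y'(0) = 0, the left side becomes (s^2 + 5*s - 9)Y - (2*s + 10).
The right side is L{2} = 2/s.
So (s^2 + 5*s - 9)Y = 2/s + (2*s + 10).
Solve for Y(s) and write it as one ratio of polynomials.

Y(s) = (2*s^2 + 10*s + 2)/(s^3 + 5*s^2 - 9*s)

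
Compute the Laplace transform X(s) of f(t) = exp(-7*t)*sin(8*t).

L{sin(8t)} = 8/(s^2 + 64).
By the first shifting theorem, multiplying by e^(-7t) replaces s with s + 7.

X(s) = 8/((s + 7)^2 + 64)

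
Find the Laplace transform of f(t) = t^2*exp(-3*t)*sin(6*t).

36*(s^2 + 6*s - 3)/(s^2 + 6*s + 45)^3

L{sin(6t)} = 6/(s^2 + 36).
Multiplying by e^(-3t) shifts s → s + 3, so L{exp(-3*t)*sin(6*t)} = 6/((s + 3)^2 + 36).
Then apply L{t^2·g(t)} = (-1)^2 d^2/ds^2[G(s)] with G(s) = 6/((s + 3)^2 + 36):
differentiating 2 times and applying the sign gives 36*(s^2 + 6*s - 3)/(s^2 + 6*s + 45)^3.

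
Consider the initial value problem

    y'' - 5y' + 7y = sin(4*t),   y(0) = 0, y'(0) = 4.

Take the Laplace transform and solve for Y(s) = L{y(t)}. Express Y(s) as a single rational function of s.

Y(s) = (4*s^2 + 68)/(s^4 - 5*s^3 + 23*s^2 - 80*s + 112)

Take the Laplace transform of both sides.
Using L{y''} = s^2 Y - s·y(0) - y'(0) and L{y'} = sY - y(0), with y(0) = 0, y'(0) = 4, the left side becomes (s^2 - 5*s + 7)Y - (4).
The right side is L{sin(4*t)} = 4/(s^2 + 16).
So (s^2 - 5*s + 7)Y = 4/(s^2 + 16) + (4).
Solve for Y(s) and write it as one ratio of polynomials.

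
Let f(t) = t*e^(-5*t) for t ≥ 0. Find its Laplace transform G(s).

G(s) = (s + 5)^(-2)

L{e^(-5t)} = 1/(s + 5).
Then apply L{t·g(t)} = -d/ds[H(s)] with H(s) = 1/(s + 5):
differentiating 1 time and applying the sign gives (s + 5)^(-2).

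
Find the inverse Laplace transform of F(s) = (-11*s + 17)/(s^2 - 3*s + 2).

Factor the denominator: s^2 - 3*s + 2 = (s - 2)*(s - 1).
Partial fraction decomposition gives [-6/(s - 1)] + [-5/(s - 2)].
Invert each term: -6/(s - 1) ↔ -6e^(t); -5/(s - 2) ↔ -5e^(2t).

-5*exp(2*t) - 6*exp(t)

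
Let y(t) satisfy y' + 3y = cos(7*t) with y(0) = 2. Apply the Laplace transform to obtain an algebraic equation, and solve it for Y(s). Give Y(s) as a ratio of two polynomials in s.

Laplace-transform each side.
Using L{y'} = sY - y(0) = sY - 2, the left side becomes (s + 3)Y - (2).
The right side is L{cos(7*t)} = s/(s^2 + 49).
So (s + 3)Y = s/(s^2 + 49) + (2).
Isolate Y and clear denominators.

Y(s) = (2*s^2 + s + 98)/(s^3 + 3*s^2 + 49*s + 147)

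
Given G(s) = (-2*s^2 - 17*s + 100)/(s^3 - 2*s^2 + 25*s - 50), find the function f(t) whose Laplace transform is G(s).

f(t) = 2*exp(2*t) - 5*sin(5*t) - 4*cos(5*t)

Factor the denominator: s^3 - 2*s^2 + 25*s - 50 = (s - 2)*(s^2 + 25).
Partial fraction decomposition gives [2/(s - 2)] + [-4*s/(s^2 + 25)] + [-25/(s^2 + 25)].
Invert each term: 2/(s - 2) ↔ 2e^(2t); -4·s/(s^2 + 25) ↔ -4cos(5t); -5·5/(s^2 + 25) ↔ -5sin(5t).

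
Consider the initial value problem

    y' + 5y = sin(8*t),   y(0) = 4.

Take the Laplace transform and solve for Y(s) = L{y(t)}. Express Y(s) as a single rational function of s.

Take the Laplace transform of both sides.
The derivative rules (L{y'} = sY - y(0) = sY - 4) turn the left side into (s + 5)Y - (4).
The right side is L{sin(8*t)} = 8/(s^2 + 64).
So (s + 5)Y = 8/(s^2 + 64) + (4).
Isolate Y and clear denominators.

Y(s) = (4*s^2 + 264)/(s^3 + 5*s^2 + 64*s + 320)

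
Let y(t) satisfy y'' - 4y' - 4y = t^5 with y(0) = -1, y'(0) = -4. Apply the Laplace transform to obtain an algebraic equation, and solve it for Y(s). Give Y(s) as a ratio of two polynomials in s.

Y(s) = (-s^7 + 120)/(s^8 - 4*s^7 - 4*s^6)

Take the Laplace transform of both sides.
With L{y''} = s^2 Y - s·y(0) - y'(0) and L{y'} = sY - y(0), with y(0) = -1, y'(0) = -4: the LHS transforms to (s^2 - 4*s - 4)Y - (-s).
The right side is L{t^5} = 120/s^6.
So (s^2 - 4*s - 4)Y = 120/s^6 + (-s).
Isolate Y and clear denominators.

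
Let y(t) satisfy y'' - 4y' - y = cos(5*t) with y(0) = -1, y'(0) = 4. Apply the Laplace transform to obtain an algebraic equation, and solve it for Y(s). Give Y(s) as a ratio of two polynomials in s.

Transform both sides with L{·}.
The derivative rules (L{y''} = s^2 Y - s·y(0) - y'(0) and L{y'} = sY - y(0), with y(0) = -1, y'(0) = 4) turn the left side into (s^2 - 4*s - 1)Y - (-s + 8).
The right side is L{cos(5*t)} = s/(s^2 + 25).
So (s^2 - 4*s - 1)Y = s/(s^2 + 25) + (-s + 8).
Isolate Y and clear denominators.

Y(s) = (-s^3 + 8*s^2 - 24*s + 200)/(s^4 - 4*s^3 + 24*s^2 - 100*s - 25)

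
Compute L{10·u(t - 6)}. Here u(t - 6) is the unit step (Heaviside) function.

10*exp(-6*s)/s

By the second shifting theorem, L{u(t - c)·g(t - c)} = e^(-cs)·H(s) with c = 6 and H(s) = L{g(t)}.
L{10} = 10/s.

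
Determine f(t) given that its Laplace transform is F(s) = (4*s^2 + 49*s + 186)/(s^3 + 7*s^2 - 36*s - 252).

f(t) = 4*exp(6*t) - 3*exp(-6*t) + 3*exp(-7*t)

Factor the denominator: s^3 + 7*s^2 - 36*s - 252 = (s - 6)*(s + 6)*(s + 7).
Partial fraction decomposition gives [4/(s - 6)] + [-3/(s + 6)] + [3/(s + 7)].
Invert each term: 4/(s - 6) ↔ 4e^(6t); -3/(s + 6) ↔ -3e^(-6t); 3/(s + 7) ↔ 3e^(-7t).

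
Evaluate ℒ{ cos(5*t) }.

L{cos(5t)} = s/(s^2 + 25).

s/(s^2 + 25)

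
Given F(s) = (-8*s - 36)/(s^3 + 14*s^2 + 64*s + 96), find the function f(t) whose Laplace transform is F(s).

Factor the denominator: s^3 + 14*s^2 + 64*s + 96 = (s + 4)^2*(s + 6).
Partial fraction decomposition gives [-3/(s + 4)] + [-2/(s + 4)^2] + [3/(s + 6)].
Invert each term: -3/(s + 4) ↔ -3e^(-4t); -2/(s + 4)^2 ↔ -2t·e^(-4t); 3/(s + 6) ↔ 3e^(-6t).

f(t) = -2*t*exp(-4*t) - 3*exp(-4*t) + 3*exp(-6*t)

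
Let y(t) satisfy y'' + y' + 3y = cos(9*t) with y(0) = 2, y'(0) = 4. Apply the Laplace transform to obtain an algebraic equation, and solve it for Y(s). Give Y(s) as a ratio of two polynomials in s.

Y(s) = (2*s^3 + 6*s^2 + 163*s + 486)/(s^4 + s^3 + 84*s^2 + 81*s + 243)

Laplace-transform each side.
Using L{y''} = s^2 Y - s·y(0) - y'(0) and L{y'} = sY - y(0), with y(0) = 2, y'(0) = 4, the left side becomes (s^2 + s + 3)Y - (2*s + 6).
The right side is L{cos(9*t)} = s/(s^2 + 81).
So (s^2 + s + 3)Y = s/(s^2 + 81) + (2*s + 6).
Divide through and combine into a single rational function.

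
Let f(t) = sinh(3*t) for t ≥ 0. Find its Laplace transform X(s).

L{sinh(3t)} = 3/(s^2 - 9).

X(s) = 3/(s^2 - 9)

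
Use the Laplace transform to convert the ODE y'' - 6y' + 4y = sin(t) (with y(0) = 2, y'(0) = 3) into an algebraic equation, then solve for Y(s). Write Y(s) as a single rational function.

Apply the Laplace transform to the equation.
Using L{y''} = s^2 Y - s·y(0) - y'(0) and L{y'} = sY - y(0), with y(0) = 2, y'(0) = 3, the left side becomes (s^2 - 6*s + 4)Y - (2*s - 9).
The right side is L{sin(t)} = 1/(s^2 + 1).
So (s^2 - 6*s + 4)Y = 1/(s^2 + 1) + (2*s - 9).
Divide through and combine into a single rational function.

Y(s) = (2*s^3 - 9*s^2 + 2*s - 8)/(s^4 - 6*s^3 + 5*s^2 - 6*s + 4)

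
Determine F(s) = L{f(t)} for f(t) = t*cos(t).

F(s) = (s - 1)*(s + 1)/(s^2 + 1)^2

L{cos(t)} = s/(s^2 + 1).
Then apply L{t·g(t)} = -d/ds[G(s)] with G(s) = s/(s^2 + 1):
differentiating 1 time and applying the sign gives (s - 1)*(s + 1)/(s^2 + 1)^2.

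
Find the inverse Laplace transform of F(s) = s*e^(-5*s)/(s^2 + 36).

The factor e^(-5s) signals a time shift by c = 5 (second shifting theorem).
L{cos(6t)} = s/(s^2 + 36), so L^-1{s/(s^2 + 36)} = cos(6*t).
Hence the inverse is u(t - 5) times that function evaluated at t - 5.

Heaviside(t - 5)*(cos(6*t - 30))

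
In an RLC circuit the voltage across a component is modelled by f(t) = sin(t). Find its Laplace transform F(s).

F(s) = 1/(s^2 + 1)

L{sin(t)} = 1/(s^2 + 1).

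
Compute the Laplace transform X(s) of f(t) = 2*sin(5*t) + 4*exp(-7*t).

The transform is linear, so treat each term independently.
(2)·[L{sin(5t)} = 5/(s^2 + 25)]; (4)·[L{e^(-7t)} = 1/(s + 7)].

X(s) = 10/(s^2 + 25) + 4/(s + 7)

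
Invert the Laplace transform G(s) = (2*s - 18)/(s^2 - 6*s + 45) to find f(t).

f(t) = -2*exp(3*t)*sin(6*t) + 2*exp(3*t)*cos(6*t)

Complete the square in the denominator: s^2 - 6*s + 45 = (s - 3)^2 + 6^2.
Split the numerator to match: 2*s - 18 = 2·(s - 3) - 2·6.
Invert each term: 2·(s - 3)/((s - 3)^2 + 36) ↔ 2e^(3t)cos(6t); -2·6/((s - 3)^2 + 36) ↔ -2e^(3t)sin(6t).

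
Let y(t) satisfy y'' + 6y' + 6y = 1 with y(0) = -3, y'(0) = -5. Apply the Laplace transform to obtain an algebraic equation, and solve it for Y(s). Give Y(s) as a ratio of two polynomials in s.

Laplace-transform each side.
With L{y''} = s^2 Y - s·y(0) - y'(0) and L{y'} = sY - y(0), with y(0) = -3, y'(0) = -5: the LHS transforms to (s^2 + 6*s + 6)Y - (-3*s - 23).
The right side is L{1} = 1/s.
So (s^2 + 6*s + 6)Y = 1/s + (-3*s - 23).
Divide through and combine into a single rational function.

Y(s) = (-3*s^2 - 23*s + 1)/(s^3 + 6*s^2 + 6*s)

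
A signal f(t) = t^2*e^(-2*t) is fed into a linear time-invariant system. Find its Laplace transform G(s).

G(s) = 2/(s + 2)^3

L{t^2} = 2!/s^3 = 2/s^3.
By the first shifting theorem, multiplying by e^(-2t) replaces s with s + 2.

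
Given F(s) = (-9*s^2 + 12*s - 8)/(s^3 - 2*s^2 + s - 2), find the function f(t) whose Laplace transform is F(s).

f(t) = -4*exp(2*t) + 2*sin(t) - 5*cos(t)

Factor the denominator: s^3 - 2*s^2 + s - 2 = (s - 2)*(s^2 + 1).
Partial fraction decomposition gives [-4/(s - 2)] + [-5*s/(s^2 + 1)] + [2/(s^2 + 1)].
Invert each term: -4/(s - 2) ↔ -4e^(2t); -5·s/(s^2 + 1) ↔ -5cos(t); 2·1/(s^2 + 1) ↔ 2sin(t).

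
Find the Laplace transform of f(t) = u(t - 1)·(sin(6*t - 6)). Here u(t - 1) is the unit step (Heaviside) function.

6*exp(-s)/(s^2 + 36)

By the second shifting theorem, L{u(t - c)·g(t - c)} = e^(-cs)·G(s) with c = 1 and G(s) = L{g(t)}.
L{sin(6t)} = 6/(s^2 + 36).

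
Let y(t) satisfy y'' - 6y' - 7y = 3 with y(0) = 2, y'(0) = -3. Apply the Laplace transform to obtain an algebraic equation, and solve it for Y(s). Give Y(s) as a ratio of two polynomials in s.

Take the Laplace transform of both sides.
With L{y''} = s^2 Y - s·y(0) - y'(0) and L{y'} = sY - y(0), with y(0) = 2, y'(0) = -3: the LHS transforms to (s^2 - 6*s - 7)Y - (2*s - 15).
The right side is L{3} = 3/s.
So (s^2 - 6*s - 7)Y = 3/s + (2*s - 15).
Isolate Y and clear denominators.

Y(s) = (2*s^2 - 15*s + 3)/(s^3 - 6*s^2 - 7*s)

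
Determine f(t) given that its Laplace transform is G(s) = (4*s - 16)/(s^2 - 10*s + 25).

Factor the denominator: s^2 - 10*s + 25 = (s - 5)^2.
Partial fraction decomposition gives [4/(s - 5)] + [4/(s - 5)^2].
Invert each term: 4/(s - 5) ↔ 4e^(5t); 4/(s - 5)^2 ↔ 4t·e^(5t).

f(t) = 4*t*exp(5*t) + 4*exp(5*t)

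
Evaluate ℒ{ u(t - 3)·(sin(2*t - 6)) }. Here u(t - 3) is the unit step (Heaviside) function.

2*exp(-3*s)/(s^2 + 4)

By the second shifting theorem, L{u(t - c)·g(t - c)} = e^(-cs)·G(s) with c = 3 and G(s) = L{g(t)}.
L{sin(2t)} = 2/(s^2 + 4).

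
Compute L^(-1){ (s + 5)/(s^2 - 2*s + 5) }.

Complete the square in the denominator: s^2 - 2*s + 5 = (s - 1)^2 + 2^2.
Split the numerator to match: s + 5 = 1·(s - 1) + 3·2.
Invert each term: 1·(s - 1)/((s - 1)^2 + 4) ↔ e^(t)cos(2t); 3·2/((s - 1)^2 + 4) ↔ 3e^(t)sin(2t).

3*exp(t)*sin(2*t) + exp(t)*cos(2*t)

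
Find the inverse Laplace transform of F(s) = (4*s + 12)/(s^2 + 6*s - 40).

Rewrite the denominator: s^2 + 6*s - 40 = (s + 3)^2 - 49.
The form in (s + 3) signals a first-shifting-theorem factor e^(-3t).
Since L{cosh(7t)} = s/(s^2 - 49), the inverse is e^(-3*t)*cosh(7*t), scaled by 4.

4*exp(-3*t)*cosh(7*t)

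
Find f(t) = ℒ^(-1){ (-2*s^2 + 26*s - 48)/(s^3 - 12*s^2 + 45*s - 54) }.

f(t) = -4*t*exp(3*t) + 4*exp(6*t) - 6*exp(3*t)

Factor the denominator: s^3 - 12*s^2 + 45*s - 54 = (s - 6)*(s - 3)^2.
Partial fraction decomposition gives [-6/(s - 3)] + [-4/(s - 3)^2] + [4/(s - 6)].
Invert each term: -6/(s - 3) ↔ -6e^(3t); -4/(s - 3)^2 ↔ -4t·e^(3t); 4/(s - 6) ↔ 4e^(6t).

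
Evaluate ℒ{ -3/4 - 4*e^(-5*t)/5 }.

-4/(5*(s + 5)) - 3/(4*s)

Apply the Laplace transform termwise.
(-4/5)·[L{e^(-5t)} = 1/(s + 5)]; L{-3/4} = (-3/4)/s.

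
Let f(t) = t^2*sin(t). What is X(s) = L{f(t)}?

L{sin(t)} = 1/(s^2 + 1).
Then apply L{t^2·g(t)} = (-1)^2 d^2/ds^2[G(s)] with G(s) = 1/(s^2 + 1):
differentiating 2 times and applying the sign gives 2*(3*s^2 - 1)/(s^2 + 1)^3.

X(s) = 2*(3*s^2 - 1)/(s^2 + 1)^3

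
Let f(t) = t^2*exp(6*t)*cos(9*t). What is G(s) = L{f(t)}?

G(s) = 2*(s - 6)*(s^2 - 12*s - 207)/(s^2 - 12*s + 117)^3

L{cos(9t)} = s/(s^2 + 81).
Multiplying by e^(6t) shifts s → s - 6, so L{exp(6*t)*cos(9*t)} = (s - 6)/((s - 6)^2 + 81).
Then apply L{t^2·g(t)} = (-1)^2 d^2/ds^2[H(s)] with H(s) = (s - 6)/((s - 6)^2 + 81):
differentiating 2 times and applying the sign gives 2*(s - 6)*(s^2 - 12*s - 207)/(s^2 - 12*s + 117)^3.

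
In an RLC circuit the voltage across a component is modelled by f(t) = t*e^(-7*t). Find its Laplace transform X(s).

X(s) = (s + 7)^(-2)

L{e^(-7t)} = 1/(s + 7).
Then apply L{t·g(t)} = -d/ds[G(s)] with G(s) = 1/(s + 7):
differentiating 1 time and applying the sign gives (s + 7)^(-2).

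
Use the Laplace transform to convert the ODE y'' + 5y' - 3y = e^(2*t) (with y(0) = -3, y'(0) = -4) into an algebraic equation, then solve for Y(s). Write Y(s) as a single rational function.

Transform both sides with L{·}.
With L{y''} = s^2 Y - s·y(0) - y'(0) and L{y'} = sY - y(0), with y(0) = -3, y'(0) = -4: the LHS transforms to (s^2 + 5*s - 3)Y - (-3*s - 19).
The right side is L{e^(2*t)} = 1/(s - 2).
So (s^2 + 5*s - 3)Y = 1/(s - 2) + (-3*s - 19).
Divide through and combine into a single rational function.

Y(s) = (-3*s^2 - 13*s + 39)/(s^3 + 3*s^2 - 13*s + 6)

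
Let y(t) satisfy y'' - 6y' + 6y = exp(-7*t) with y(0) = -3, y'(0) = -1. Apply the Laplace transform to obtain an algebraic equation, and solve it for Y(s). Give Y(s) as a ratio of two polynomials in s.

Laplace-transform each side.
With L{y''} = s^2 Y - s·y(0) - y'(0) and L{y'} = sY - y(0), with y(0) = -3, y'(0) = -1: the LHS transforms to (s^2 - 6*s + 6)Y - (-3*s + 17).
The right side is L{exp(-7*t)} = 1/(s + 7).
So (s^2 - 6*s + 6)Y = 1/(s + 7) + (-3*s + 17).
Isolate Y and clear denominators.

Y(s) = (-3*s^2 - 4*s + 120)/(s^3 + s^2 - 36*s + 42)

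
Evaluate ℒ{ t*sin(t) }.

2*s/(s^2 + 1)^2

L{sin(t)} = 1/(s^2 + 1).
Then apply L{t·g(t)} = -d/ds[H(s)] with H(s) = 1/(s^2 + 1):
differentiating 1 time and applying the sign gives 2*s/(s^2 + 1)^2.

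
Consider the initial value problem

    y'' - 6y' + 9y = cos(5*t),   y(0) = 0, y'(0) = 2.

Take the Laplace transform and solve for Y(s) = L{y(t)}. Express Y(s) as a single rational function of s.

Apply the Laplace transform to the equation.
Using L{y''} = s^2 Y - s·y(0) - y'(0) and L{y'} = sY - y(0), with y(0) = 0, y'(0) = 2, the left side becomes (s^2 - 6*s + 9)Y - (2).
The right side is L{cos(5*t)} = s/(s^2 + 25).
So (s^2 - 6*s + 9)Y = s/(s^2 + 25) + (2).
Divide through and combine into a single rational function.

Y(s) = (2*s^2 + s + 50)/(s^4 - 6*s^3 + 34*s^2 - 150*s + 225)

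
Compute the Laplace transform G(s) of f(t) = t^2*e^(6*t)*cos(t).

L{cos(t)} = s/(s^2 + 1).
Multiplying by e^(6t) shifts s → s - 6, so L{e^(6*t)*cos(t)} = (s - 6)/((s - 6)^2 + 1).
Then apply L{t^2·g(t)} = (-1)^2 d^2/ds^2[H(s)] with H(s) = (s - 6)/((s - 6)^2 + 1):
differentiating 2 times and applying the sign gives 2*(s - 6)*(s^2 - 12*s + 33)/(s^2 - 12*s + 37)^3.

G(s) = 2*(s - 6)*(s^2 - 12*s + 33)/(s^2 - 12*s + 37)^3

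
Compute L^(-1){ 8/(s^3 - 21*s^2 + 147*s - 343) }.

4*t^2*exp(7*t)

Rewrite the denominator: s^3 - 21*s^2 + 147*s - 343 = (s - 7)^3.
The form in (s - 7) signals a first-shifting-theorem factor e^(7t).
Since L{t^2} = 2!/s^3 = 2/s^3, the inverse is t^2*exp(7*t), scaled by 4.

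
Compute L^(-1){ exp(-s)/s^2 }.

Heaviside(t - 1)*(t - 1)

The factor e^(-s) signals a time shift by c = 1 (second shifting theorem).
L{t} = 1!/s^2 = 1/s^2, so L^-1{s^(-2)} = t.
Hence the inverse is u(t - 1) times that function evaluated at t - 1.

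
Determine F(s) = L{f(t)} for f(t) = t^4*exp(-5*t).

F(s) = 24/(s + 5)^5

L{t^4} = 4!/s^5 = 24/s^5.
By the first shifting theorem, multiplying by e^(-5t) replaces s with s + 5.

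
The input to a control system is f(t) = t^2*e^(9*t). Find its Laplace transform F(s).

F(s) = 2/(s - 9)^3

L{e^(9t)} = 1/(s - 9).
Then apply L{t^2·g(t)} = (-1)^2 d^2/ds^2[G(s)] with G(s) = 1/(s - 9):
differentiating 2 times and applying the sign gives 2/(s - 9)^3.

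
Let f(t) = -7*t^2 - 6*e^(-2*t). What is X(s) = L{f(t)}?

The transform is linear, so treat each term independently.
(-7)·[L{t^2} = 2!/s^3 = 2/s^3]; (-6)·[L{e^(-2t)} = 1/(s + 2)].

X(s) = -6/(s + 2) - 14/s^3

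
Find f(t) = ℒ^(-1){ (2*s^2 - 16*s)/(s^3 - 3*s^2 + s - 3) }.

Factor the denominator: s^3 - 3*s^2 + s - 3 = (s - 3)*(s^2 + 1).
Partial fraction decomposition gives [-3/(s - 3)] + [5*s/(s^2 + 1)] + [-1/(s^2 + 1)].
Invert each term: -3/(s - 3) ↔ -3e^(3t); 5·s/(s^2 + 1) ↔ 5cos(t); -1·1/(s^2 + 1) ↔ -sin(t).

f(t) = -3*exp(3*t) - sin(t) + 5*cos(t)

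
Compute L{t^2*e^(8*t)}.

L{t^2} = 2!/s^3 = 2/s^3.
By the first shifting theorem, multiplying by e^(8t) replaces s with s - 8.

2/(s - 8)^3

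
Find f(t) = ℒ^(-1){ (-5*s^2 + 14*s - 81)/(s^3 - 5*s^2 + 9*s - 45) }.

f(t) = -4*exp(5*t) + 3*sin(3*t) - cos(3*t)

Factor the denominator: s^3 - 5*s^2 + 9*s - 45 = (s - 5)*(s^2 + 9).
Partial fraction decomposition gives [-4/(s - 5)] + [-s/(s^2 + 9)] + [9/(s^2 + 9)].
Invert each term: -4/(s - 5) ↔ -4e^(5t); -1·s/(s^2 + 9) ↔ -cos(3t); 3·3/(s^2 + 9) ↔ 3sin(3t).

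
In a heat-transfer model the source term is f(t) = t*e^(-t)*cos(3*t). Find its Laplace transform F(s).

F(s) = (s - 2)*(s + 4)/(s^2 + 2*s + 10)^2

L{cos(3t)} = s/(s^2 + 9).
Multiplying by e^(-t) shifts s → s + 1, so L{e^(-t)*cos(3*t)} = (s + 1)/((s + 1)^2 + 9).
Then apply L{t·g(t)} = -d/ds[G(s)] with G(s) = (s + 1)/((s + 1)^2 + 9):
differentiating 1 time and applying the sign gives (s - 2)*(s + 4)/(s^2 + 2*s + 10)^2.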